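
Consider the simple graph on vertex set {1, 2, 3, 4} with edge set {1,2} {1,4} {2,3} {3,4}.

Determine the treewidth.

2

A width-2 tree decomposition is:
Bags: B1 = {1, 2, 4}  B2 = {2, 3, 4}
Tree: B1–B2
Every bag has size at most 3, so the width is 3 − 1 = 2 and tw(G) ≤ 2. For the lower bound, G contains the cycle 2–1–4–3–2, so G is not a forest; only forests have treewidth ≤ 1, hence tw(G) ≥ 2. Hence tw(G) = 2 exactly.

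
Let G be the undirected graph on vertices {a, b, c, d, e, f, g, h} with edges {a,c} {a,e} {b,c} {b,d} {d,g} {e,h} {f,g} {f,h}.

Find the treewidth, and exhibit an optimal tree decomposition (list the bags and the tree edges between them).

The largest bag has 3 vertices, giving width 2; this decomposition certifies tw(G) ≤ 2. For the lower bound, G contains the cycle f–g–d–b–c–a–e–h–f, so G is not a forest; only forests have treewidth ≤ 1, hence tw(G) ≥ 2. Hence tw(G) = 2 exactly.

Treewidth 2.
Bags: B1 = {d, f, g}  B2 = {b, d, f}  B3 = {b, c, f}  B4 = {a, c, f}  B5 = {a, e, f}  B6 = {e, f, h}
Tree: B1–B2, B2–B3, B3–B4, B4–B5, B5–B6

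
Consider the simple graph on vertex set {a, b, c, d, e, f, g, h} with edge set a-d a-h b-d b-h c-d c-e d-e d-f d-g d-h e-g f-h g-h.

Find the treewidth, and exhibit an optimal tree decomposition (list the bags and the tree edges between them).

Treewidth 2.
One such decomposition:
Bags: B1 = {d, g, h}  B2 = {a, d, h}  B3 = {d, e, g}  B4 = {c, d, e}  B5 = {d, f, h}  B6 = {b, d, h}
Tree: B1–B2, B1–B3, B3–B4, B1–B5, B1–B6

The largest bag has 3 vertices, giving width 2; this decomposition certifies tw(G) ≤ 2. On the other hand G contains the 3-clique {d, e, g}. A clique must lie in a single bag of any decomposition, so no decomposition can have width below 2. Therefore the treewidth is 2.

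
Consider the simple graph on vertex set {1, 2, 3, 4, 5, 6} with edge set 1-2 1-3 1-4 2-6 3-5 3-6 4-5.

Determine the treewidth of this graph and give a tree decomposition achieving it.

The largest bag has 3 vertices, giving width 2; this decomposition certifies tw(G) ≤ 2. Since 6–2–1–3–6 is a cycle in G, G is not acyclic. Forests are exactly the graphs of treewidth ≤ 1, so tw(G) ≥ 2. Therefore the treewidth is 2.

Treewidth 2.
Bags: B1 = {2, 3, 6}  B2 = {1, 2, 3}  B3 = {1, 3, 5}  B4 = {1, 4, 5}
Tree: B1–B2, B2–B3, B3–B4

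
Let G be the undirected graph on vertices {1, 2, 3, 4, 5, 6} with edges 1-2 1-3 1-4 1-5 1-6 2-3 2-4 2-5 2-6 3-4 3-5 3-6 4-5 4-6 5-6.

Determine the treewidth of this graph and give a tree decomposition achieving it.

A single bag containing all 6 vertices is trivially a valid decomposition of width 5. Conversely, {1, 2, 3, 4, 5, 6} is a clique of size 6, and the vertices of any clique must share a bag in every tree decomposition; so some bag has ≥ 6 vertices and tw(G) ≥ 5. Hence tw(G) = 5 exactly.

Treewidth 5.
One optimal decomposition is:
Bags: B1 = {1, 2, 3, 4, 5, 6}
Tree: (single bag)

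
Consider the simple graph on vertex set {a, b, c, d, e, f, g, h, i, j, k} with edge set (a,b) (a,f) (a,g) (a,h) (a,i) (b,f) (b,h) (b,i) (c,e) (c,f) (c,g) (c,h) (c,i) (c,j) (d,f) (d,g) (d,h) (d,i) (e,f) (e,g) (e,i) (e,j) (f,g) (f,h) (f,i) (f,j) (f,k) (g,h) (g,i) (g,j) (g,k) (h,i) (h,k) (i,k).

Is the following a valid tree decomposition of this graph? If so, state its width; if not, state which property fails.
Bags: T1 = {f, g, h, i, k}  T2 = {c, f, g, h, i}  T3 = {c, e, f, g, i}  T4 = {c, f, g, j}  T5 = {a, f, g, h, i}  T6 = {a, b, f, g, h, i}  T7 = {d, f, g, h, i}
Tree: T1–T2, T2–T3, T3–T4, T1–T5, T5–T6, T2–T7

A tree decomposition must satisfy three properties: every vertex lies in some bag; for every edge, both endpoints lie together in some bag; and for every vertex, the bags containing it form a connected subtree. Here edge (e,j) lies in no bag, so the decomposition is invalid.

No — edge (e,j) lies in no bag.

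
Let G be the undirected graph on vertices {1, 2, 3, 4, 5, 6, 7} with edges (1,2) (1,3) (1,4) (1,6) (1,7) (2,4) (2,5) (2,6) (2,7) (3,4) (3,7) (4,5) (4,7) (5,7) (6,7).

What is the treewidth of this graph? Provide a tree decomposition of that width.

Every bag has size at most 4, so the width is 4 − 1 = 3 and tw(G) ≤ 3. On the other hand G contains the 4-clique {1, 2, 4, 7}. A clique must lie in a single bag of any decomposition, so no decomposition can have width below 3. Therefore the treewidth is 3.

Treewidth 3.
One such decomposition:
Bags: B1 = {1, 2, 4, 7}  B2 = {1, 3, 4, 7}  B3 = {2, 4, 5, 7}  B4 = {1, 2, 6, 7}
Tree: B1–B2, B1–B3, B1–B4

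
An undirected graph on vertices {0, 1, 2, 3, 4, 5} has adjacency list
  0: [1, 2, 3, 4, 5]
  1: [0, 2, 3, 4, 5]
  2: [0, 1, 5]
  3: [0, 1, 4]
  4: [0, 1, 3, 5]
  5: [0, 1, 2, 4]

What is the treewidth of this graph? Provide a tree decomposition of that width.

Treewidth 3.
Bags: B1 = {0, 1, 4, 5}  B2 = {0, 1, 2, 5}  B3 = {0, 1, 3, 4}
Tree: B1–B2, B1–B3

Each bag holds 4 vertices, so the decomposition has width 3, which upper-bounds the treewidth. On the other hand G contains the 4-clique {0, 1, 2, 5}. A clique must lie in a single bag of any decomposition, so no decomposition can have width below 3. Therefore the treewidth is 3.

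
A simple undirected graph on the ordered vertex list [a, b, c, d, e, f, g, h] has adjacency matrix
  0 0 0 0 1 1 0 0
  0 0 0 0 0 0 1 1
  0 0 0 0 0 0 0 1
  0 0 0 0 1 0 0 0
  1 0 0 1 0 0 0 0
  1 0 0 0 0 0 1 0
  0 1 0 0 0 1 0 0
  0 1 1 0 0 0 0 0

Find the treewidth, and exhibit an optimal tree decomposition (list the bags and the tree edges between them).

The largest bag has 2 vertices, giving width 1; this decomposition certifies tw(G) ≤ 1. Since G has at least one edge (e.g. c–h), it is not an edgeless graph, so tw(G) ≥ 1. Combining the bounds, tw(G) = 1.

Treewidth 1.
One such decomposition:
Bags: B1 = {c, h}  B2 = {b, h}  B3 = {b, g}  B4 = {f, g}  B5 = {a, f}  B6 = {a, e}  B7 = {d, e}
Tree: B1–B2, B2–B3, B3–B4, B4–B5, B5–B6, B6–B7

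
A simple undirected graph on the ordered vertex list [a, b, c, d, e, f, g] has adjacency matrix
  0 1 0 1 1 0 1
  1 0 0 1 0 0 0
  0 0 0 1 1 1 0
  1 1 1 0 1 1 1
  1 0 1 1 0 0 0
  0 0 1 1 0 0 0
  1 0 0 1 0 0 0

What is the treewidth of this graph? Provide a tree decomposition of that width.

Treewidth 2.
One optimal decomposition is:
Bags: B1 = {a, d, e}  B2 = {a, d, g}  B3 = {c, d, e}  B4 = {c, d, f}  B5 = {a, b, d}
Tree: B1–B2, B1–B3, B3–B4, B1–B5

Each bag holds 3 vertices, so the decomposition has width 2, which upper-bounds the treewidth. Conversely, {a, d, g} is a clique of size 3, and the vertices of any clique must share a bag in every tree decomposition; so some bag has ≥ 3 vertices and tw(G) ≥ 2. The upper and lower bounds meet at 2, so that is the treewidth.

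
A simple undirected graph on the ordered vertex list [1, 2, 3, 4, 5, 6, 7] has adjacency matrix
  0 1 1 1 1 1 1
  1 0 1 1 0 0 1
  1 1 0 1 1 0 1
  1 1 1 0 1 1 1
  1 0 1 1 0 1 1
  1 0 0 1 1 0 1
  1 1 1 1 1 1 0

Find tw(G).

A width-4 tree decomposition is:
Bags: B1 = {1, 2, 3, 4, 7}  B2 = {1, 3, 4, 5, 7}  B3 = {1, 4, 5, 6, 7}
Tree: B1–B2, B2–B3
The largest bag has 5 vertices, giving width 4; this decomposition certifies tw(G) ≤ 4. Conversely, {1, 2, 3, 4, 7} is a clique of size 5, and the vertices of any clique must share a bag in every tree decomposition; so some bag has ≥ 5 vertices and tw(G) ≥ 4. Hence tw(G) = 4 exactly.

4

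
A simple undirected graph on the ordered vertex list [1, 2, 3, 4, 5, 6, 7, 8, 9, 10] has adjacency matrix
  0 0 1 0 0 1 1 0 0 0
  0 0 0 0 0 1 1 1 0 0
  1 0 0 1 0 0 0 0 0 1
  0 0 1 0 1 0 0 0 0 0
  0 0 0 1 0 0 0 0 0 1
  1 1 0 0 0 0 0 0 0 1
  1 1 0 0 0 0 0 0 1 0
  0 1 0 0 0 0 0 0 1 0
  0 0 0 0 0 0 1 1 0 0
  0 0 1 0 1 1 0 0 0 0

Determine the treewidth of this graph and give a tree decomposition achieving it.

Each bag holds 3 vertices, so the decomposition has width 2, which upper-bounds the treewidth. The edges 8–9–7–2–8 form a cycle, so G is not a tree and its treewidth is at least 2. Therefore the treewidth is 2.

Treewidth 2.
One optimal decomposition is:
Bags: B1 = {2, 8, 9}  B2 = {2, 7, 9}  B3 = {2, 6, 7}  B4 = {1, 6, 7}  B5 = {1, 6, 10}  B6 = {1, 3, 10}  B7 = {3, 5, 10}  B8 = {3, 4, 5}
Tree: B1–B2, B2–B3, B3–B4, B4–B5, B5–B6, B6–B7, B7–B8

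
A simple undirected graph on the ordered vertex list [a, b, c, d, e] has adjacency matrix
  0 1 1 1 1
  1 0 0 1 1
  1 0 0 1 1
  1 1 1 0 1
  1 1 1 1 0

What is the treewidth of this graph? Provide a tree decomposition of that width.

The largest bag has 4 vertices, giving width 3; this decomposition certifies tw(G) ≤ 3. Conversely, {a, c, d, e} is a clique of size 4, and the vertices of any clique must share a bag in every tree decomposition; so some bag has ≥ 4 vertices and tw(G) ≥ 3. Combining the bounds, tw(G) = 3.

Treewidth 3.
One such decomposition:
Bags: B1 = {a, c, d, e}  B2 = {a, b, d, e}
Tree: B1–B2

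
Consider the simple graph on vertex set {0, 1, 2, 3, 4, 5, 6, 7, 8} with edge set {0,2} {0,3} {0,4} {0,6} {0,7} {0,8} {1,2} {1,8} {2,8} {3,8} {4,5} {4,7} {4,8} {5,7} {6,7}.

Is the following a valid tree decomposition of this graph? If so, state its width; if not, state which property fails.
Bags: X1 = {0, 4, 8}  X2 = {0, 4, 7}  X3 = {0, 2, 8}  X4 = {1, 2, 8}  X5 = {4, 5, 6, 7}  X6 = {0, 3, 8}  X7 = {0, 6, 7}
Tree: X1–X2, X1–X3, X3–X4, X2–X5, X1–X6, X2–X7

No — bags containing vertex 6 are not connected in the tree.

A tree decomposition must satisfy three properties: every vertex lies in some bag; for every edge, both endpoints lie together in some bag; and for every vertex, the bags containing it form a connected subtree. Here bags containing vertex 6 are not connected in the tree, so the decomposition is invalid.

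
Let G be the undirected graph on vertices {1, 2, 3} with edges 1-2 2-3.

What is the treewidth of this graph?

A width-1 tree decomposition is:
Bags: B1 = {1, 2}  B2 = {2, 3}
Tree: B1–B2
The largest bag has 2 vertices, giving width 1; this decomposition certifies tw(G) ≤ 1. Any graph with an edge has treewidth ≥ 1, and G has the edge 1–2. The upper and lower bounds meet at 1, so that is the treewidth.

1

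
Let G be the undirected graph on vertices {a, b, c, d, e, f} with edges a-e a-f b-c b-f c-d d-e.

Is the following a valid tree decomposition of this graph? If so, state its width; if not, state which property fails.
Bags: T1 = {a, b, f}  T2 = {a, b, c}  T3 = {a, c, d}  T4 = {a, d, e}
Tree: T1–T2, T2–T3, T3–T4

Yes; width 2.

Checking the three conditions: (i) the bags cover all of {a, b, c, d, e, f}; (ii) for each edge, some bag contains both endpoints; (iii) the bags containing any fixed vertex form a subtree. All hold, so the decomposition is valid with width 3 − 1 = 2.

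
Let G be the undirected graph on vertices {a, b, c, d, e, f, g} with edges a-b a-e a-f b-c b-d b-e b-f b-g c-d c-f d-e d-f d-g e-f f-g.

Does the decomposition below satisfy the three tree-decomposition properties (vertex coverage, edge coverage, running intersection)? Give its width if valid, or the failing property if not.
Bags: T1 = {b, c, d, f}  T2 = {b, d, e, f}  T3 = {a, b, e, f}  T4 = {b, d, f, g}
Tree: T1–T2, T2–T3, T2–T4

Vertex coverage: the bags together contain {a, b, c, d, e, f, g}, the full vertex set. Edge coverage: each edge of G has both endpoints in at least one bag. Running intersection: for every vertex, the bags containing it form a connected subtree. All three properties hold, so this is a valid tree decomposition of width max|bag| − 1 = 3, and hence tw(G) ≤ 3.

Yes; width 3.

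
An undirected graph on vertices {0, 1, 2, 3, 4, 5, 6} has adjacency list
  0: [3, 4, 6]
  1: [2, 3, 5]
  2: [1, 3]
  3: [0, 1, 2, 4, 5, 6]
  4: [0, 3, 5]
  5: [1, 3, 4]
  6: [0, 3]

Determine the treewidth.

2

A width-2 tree decomposition is:
Bags: B1 = {3, 4, 5}  B2 = {0, 3, 4}  B3 = {1, 3, 5}  B4 = {1, 2, 3}  B5 = {0, 3, 6}
Tree: B1–B2, B1–B3, B3–B4, B2–B5
The largest bag has 3 vertices, giving width 2; this decomposition certifies tw(G) ≤ 2. On the other hand G contains the 3-clique {0, 3, 4}. A clique must lie in a single bag of any decomposition, so no decomposition can have width below 2. Hence tw(G) = 2 exactly.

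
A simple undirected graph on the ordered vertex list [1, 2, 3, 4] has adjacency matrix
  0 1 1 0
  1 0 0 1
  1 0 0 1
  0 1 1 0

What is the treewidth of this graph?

A width-2 tree decomposition is:
Bags: B1 = {2, 3, 4}  B2 = {1, 2, 3}
Tree: B1–B2
Every bag has size at most 3, so the width is 3 − 1 = 2 and tw(G) ≤ 2. For the lower bound, G contains the cycle 3–4–2–1–3, so G is not a forest; only forests have treewidth ≤ 1, hence tw(G) ≥ 2. Combining the bounds, tw(G) = 2.

2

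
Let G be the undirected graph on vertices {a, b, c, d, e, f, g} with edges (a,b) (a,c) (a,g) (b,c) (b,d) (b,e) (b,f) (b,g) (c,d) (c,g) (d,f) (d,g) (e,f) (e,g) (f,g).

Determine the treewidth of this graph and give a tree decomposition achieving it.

Every bag has size at most 4, so the width is 4 − 1 = 3 and tw(G) ≤ 3. For the lower bound, the 4 vertices {b, c, d, g} are pairwise adjacent, and any tree decomposition puts a clique entirely inside one bag — forcing width ≥ 3. Hence tw(G) = 3 exactly.

Treewidth 3.
One such decomposition:
Bags: B1 = {b, d, f, g}  B2 = {b, c, d, g}  B3 = {a, b, c, g}  B4 = {b, e, f, g}
Tree: B1–B2, B2–B3, B1–B4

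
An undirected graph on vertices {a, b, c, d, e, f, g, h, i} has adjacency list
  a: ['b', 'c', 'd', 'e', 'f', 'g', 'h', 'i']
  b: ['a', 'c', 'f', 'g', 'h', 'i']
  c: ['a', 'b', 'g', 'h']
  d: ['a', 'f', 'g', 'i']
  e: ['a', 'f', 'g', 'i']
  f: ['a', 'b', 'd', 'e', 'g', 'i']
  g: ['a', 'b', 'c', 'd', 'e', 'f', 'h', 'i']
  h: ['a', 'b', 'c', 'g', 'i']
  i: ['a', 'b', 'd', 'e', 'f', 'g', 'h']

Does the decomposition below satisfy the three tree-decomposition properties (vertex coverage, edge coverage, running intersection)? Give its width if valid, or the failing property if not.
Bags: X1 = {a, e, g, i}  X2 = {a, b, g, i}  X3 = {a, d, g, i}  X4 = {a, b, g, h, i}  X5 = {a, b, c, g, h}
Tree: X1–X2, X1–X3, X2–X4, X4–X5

A tree decomposition must satisfy three properties: every vertex lies in some bag; for every edge, both endpoints lie together in some bag; and for every vertex, the bags containing it form a connected subtree. Here vertex f appears in no bag, so the decomposition is invalid.

No — vertex f appears in no bag.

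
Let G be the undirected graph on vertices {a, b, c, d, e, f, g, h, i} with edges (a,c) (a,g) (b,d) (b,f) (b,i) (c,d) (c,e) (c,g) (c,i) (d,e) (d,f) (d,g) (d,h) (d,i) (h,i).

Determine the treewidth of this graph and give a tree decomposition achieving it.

Each bag holds 3 vertices, so the decomposition has width 2, which upper-bounds the treewidth. On the other hand G contains the 3-clique {c, d, g}. A clique must lie in a single bag of any decomposition, so no decomposition can have width below 2. The upper and lower bounds meet at 2, so that is the treewidth.

Treewidth 2.
Bags: B1 = {b, d, i}  B2 = {d, h, i}  B3 = {c, d, i}  B4 = {c, d, e}  B5 = {b, d, f}  B6 = {c, d, g}  B7 = {a, c, g}
Tree: B1–B2, B1–B3, B3–B4, B1–B5, B3–B6, B6–B7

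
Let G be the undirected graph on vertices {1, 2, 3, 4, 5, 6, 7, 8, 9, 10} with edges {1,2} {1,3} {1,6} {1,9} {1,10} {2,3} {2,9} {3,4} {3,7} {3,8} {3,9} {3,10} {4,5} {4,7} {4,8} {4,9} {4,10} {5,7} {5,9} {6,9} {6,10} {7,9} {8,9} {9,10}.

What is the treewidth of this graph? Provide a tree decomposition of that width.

The largest bag has 4 vertices, giving width 3; this decomposition certifies tw(G) ≤ 3. Conversely, {1, 2, 3, 9} is a clique of size 4, and the vertices of any clique must share a bag in every tree decomposition; so some bag has ≥ 4 vertices and tw(G) ≥ 3. Hence tw(G) = 3 exactly.

Treewidth 3.
One optimal decomposition is:
Bags: B1 = {1, 3, 9, 10}  B2 = {3, 4, 9, 10}  B3 = {1, 2, 3, 9}  B4 = {3, 4, 7, 9}  B5 = {1, 6, 9, 10}  B6 = {4, 5, 7, 9}  B7 = {3, 4, 8, 9}
Tree: B1–B2, B1–B3, B2–B4, B1–B5, B4–B6, B4–B7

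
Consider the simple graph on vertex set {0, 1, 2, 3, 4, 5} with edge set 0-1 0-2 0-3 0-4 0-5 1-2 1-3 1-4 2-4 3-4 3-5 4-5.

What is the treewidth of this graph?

A width-3 tree decomposition is:
Bags: B1 = {0, 1, 3, 4}  B2 = {0, 1, 2, 4}  B3 = {0, 3, 4, 5}
Tree: B1–B2, B1–B3
Every bag has size at most 4, so the width is 4 − 1 = 3 and tw(G) ≤ 3. On the other hand G contains the 4-clique {0, 1, 2, 4}. A clique must lie in a single bag of any decomposition, so no decomposition can have width below 3. Therefore the treewidth is 3.

3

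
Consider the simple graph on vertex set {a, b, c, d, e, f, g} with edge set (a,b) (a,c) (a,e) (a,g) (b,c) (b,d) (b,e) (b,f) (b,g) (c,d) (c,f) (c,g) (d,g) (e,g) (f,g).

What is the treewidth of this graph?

A width-3 tree decomposition is:
Bags: B1 = {b, c, d, g}  B2 = {a, b, c, g}  B3 = {a, b, e, g}  B4 = {b, c, f, g}
Tree: B1–B2, B2–B3, B2–B4
Every bag has size at most 4, so the width is 4 − 1 = 3 and tw(G) ≤ 3. Conversely, {a, b, e, g} is a clique of size 4, and the vertices of any clique must share a bag in every tree decomposition; so some bag has ≥ 4 vertices and tw(G) ≥ 3. The upper and lower bounds meet at 3, so that is the treewidth.

3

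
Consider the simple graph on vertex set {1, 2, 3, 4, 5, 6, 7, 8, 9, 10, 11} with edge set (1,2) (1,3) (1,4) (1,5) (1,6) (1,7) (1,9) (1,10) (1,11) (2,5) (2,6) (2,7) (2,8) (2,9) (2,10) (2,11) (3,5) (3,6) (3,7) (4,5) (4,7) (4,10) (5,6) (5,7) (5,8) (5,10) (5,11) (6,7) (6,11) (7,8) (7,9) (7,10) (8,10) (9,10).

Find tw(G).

A width-4 tree decomposition is:
Bags: B1 = {1, 2, 5, 7, 10}  B2 = {1, 2, 5, 6, 7}  B3 = {2, 5, 7, 8, 10}  B4 = {1, 2, 5, 6, 11}  B5 = {1, 3, 5, 6, 7}  B6 = {1, 4, 5, 7, 10}  B7 = {1, 2, 7, 9, 10}
Tree: B1–B2, B1–B3, B2–B4, B2–B5, B1–B6, B1–B7
Each bag holds 5 vertices, so the decomposition has width 4, which upper-bounds the treewidth. For the lower bound, the 5 vertices {2, 5, 7, 8, 10} are pairwise adjacent, and any tree decomposition puts a clique entirely inside one bag — forcing width ≥ 4. Combining the bounds, tw(G) = 4.

4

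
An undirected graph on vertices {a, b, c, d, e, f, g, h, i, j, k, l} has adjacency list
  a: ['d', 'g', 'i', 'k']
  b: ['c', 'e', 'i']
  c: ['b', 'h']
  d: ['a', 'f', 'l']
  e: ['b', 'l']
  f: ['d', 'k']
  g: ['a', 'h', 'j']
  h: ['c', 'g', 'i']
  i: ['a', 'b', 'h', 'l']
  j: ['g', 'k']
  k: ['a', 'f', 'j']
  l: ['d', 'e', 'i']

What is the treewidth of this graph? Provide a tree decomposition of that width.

Treewidth 3.
One optimal decomposition is:
Bags: B1 = {b, c, e, h}  B2 = {b, e, h, i}  B3 = {e, h, i, l}  B4 = {g, h, i, l}  B5 = {a, g, i, l}  B6 = {a, d, g, l}  B7 = {a, d, g, j}  B8 = {a, d, j, k}  B9 = {d, f, j, k}
Tree: B1–B2, B2–B3, B3–B4, B4–B5, B5–B6, B6–B7, B7–B8, B8–B9

Every bag has size at most 4, so the width is 4 − 1 = 3 and tw(G) ≤ 3. For the lower bound: the 4 vertex sets {b,c,e}, {h}, {i}, {a,d,g,l} are disjoint, each induces a connected subgraph, and every pair is joined by at least one edge of G. Contracting each set to a single vertex therefore yields K_{4} as a minor, and since treewidth is minor-monotone, tw(G) ≥ tw(K_{4}) = 3. Therefore the treewidth is 3.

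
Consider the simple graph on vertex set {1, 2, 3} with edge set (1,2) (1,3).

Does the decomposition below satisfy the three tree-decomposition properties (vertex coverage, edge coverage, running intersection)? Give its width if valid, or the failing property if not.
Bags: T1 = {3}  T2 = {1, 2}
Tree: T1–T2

A tree decomposition must satisfy three properties: every vertex lies in some bag; for every edge, both endpoints lie together in some bag; and for every vertex, the bags containing it form a connected subtree. Here edge (1,3) lies in no bag, so the decomposition is invalid.

No — edge (1,3) lies in no bag.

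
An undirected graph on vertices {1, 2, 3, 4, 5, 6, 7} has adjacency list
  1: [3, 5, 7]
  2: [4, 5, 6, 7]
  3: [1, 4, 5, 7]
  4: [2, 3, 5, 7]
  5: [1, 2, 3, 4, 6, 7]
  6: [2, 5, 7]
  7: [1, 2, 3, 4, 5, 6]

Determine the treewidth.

3

A width-3 tree decomposition is:
Bags: B1 = {3, 4, 5, 7}  B2 = {1, 3, 5, 7}  B3 = {2, 4, 5, 7}  B4 = {2, 5, 6, 7}
Tree: B1–B2, B1–B3, B3–B4
Every bag has size at most 4, so the width is 4 − 1 = 3 and tw(G) ≤ 3. For the lower bound, the 4 vertices {1, 3, 5, 7} are pairwise adjacent, and any tree decomposition puts a clique entirely inside one bag — forcing width ≥ 3. The upper and lower bounds meet at 3, so that is the treewidth.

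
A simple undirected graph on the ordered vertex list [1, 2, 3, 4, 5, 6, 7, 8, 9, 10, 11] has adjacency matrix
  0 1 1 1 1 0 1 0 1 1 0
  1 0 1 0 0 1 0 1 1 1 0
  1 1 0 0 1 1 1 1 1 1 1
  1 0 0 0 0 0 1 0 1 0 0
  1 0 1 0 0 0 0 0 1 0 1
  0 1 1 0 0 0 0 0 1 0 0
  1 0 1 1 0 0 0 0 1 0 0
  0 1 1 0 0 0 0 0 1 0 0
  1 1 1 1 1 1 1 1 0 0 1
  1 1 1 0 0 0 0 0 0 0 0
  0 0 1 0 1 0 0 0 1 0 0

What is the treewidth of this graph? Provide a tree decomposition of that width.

Treewidth 3.
One optimal decomposition is:
Bags: B1 = {1, 3, 7, 9}  B2 = {1, 3, 5, 9}  B3 = {1, 2, 3, 9}  B4 = {1, 4, 7, 9}  B5 = {2, 3, 8, 9}  B6 = {1, 2, 3, 10}  B7 = {2, 3, 6, 9}  B8 = {3, 5, 9, 11}
Tree: B1–B2, B2–B3, B1–B4, B3–B5, B3–B6, B5–B7, B2–B8

The largest bag has 4 vertices, giving width 3; this decomposition certifies tw(G) ≤ 3. Conversely, {2, 3, 8, 9} is a clique of size 4, and the vertices of any clique must share a bag in every tree decomposition; so some bag has ≥ 4 vertices and tw(G) ≥ 3. Hence tw(G) = 3 exactly.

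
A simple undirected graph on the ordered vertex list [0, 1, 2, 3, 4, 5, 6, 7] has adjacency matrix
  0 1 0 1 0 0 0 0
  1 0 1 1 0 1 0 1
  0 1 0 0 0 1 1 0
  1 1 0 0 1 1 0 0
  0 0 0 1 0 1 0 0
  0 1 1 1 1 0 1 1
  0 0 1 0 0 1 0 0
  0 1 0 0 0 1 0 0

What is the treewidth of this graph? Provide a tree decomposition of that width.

Treewidth 2.
Bags: B1 = {3, 4, 5}  B2 = {1, 3, 5}  B3 = {1, 2, 5}  B4 = {1, 5, 7}  B5 = {2, 5, 6}  B6 = {0, 1, 3}
Tree: B1–B2, B2–B3, B2–B4, B3–B5, B2–B6

The largest bag has 3 vertices, giving width 2; this decomposition certifies tw(G) ≤ 2. On the other hand G contains the 3-clique {0, 1, 3}. A clique must lie in a single bag of any decomposition, so no decomposition can have width below 2. Therefore the treewidth is 2.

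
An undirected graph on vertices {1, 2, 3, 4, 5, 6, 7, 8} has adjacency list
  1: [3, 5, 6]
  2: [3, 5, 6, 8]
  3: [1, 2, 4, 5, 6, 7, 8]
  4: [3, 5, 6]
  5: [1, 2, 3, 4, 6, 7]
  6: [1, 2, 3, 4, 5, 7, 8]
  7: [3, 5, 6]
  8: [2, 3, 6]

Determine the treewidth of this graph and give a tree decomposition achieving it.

Treewidth 3.
One such decomposition:
Bags: B1 = {2, 3, 5, 6}  B2 = {1, 3, 5, 6}  B3 = {2, 3, 6, 8}  B4 = {3, 5, 6, 7}  B5 = {3, 4, 5, 6}
Tree: B1–B2, B1–B3, B1–B4, B2–B5

The largest bag has 4 vertices, giving width 3; this decomposition certifies tw(G) ≤ 3. For the lower bound, the 4 vertices {2, 3, 6, 8} are pairwise adjacent, and any tree decomposition puts a clique entirely inside one bag — forcing width ≥ 3. The upper and lower bounds meet at 3, so that is the treewidth.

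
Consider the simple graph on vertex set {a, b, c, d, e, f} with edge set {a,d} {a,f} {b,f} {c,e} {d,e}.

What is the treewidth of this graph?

1

A width-1 tree decomposition is:
Bags: B1 = {c, e}  B2 = {d, e}  B3 = {a, d}  B4 = {a, f}  B5 = {b, f}
Tree: B1–B2, B2–B3, B3–B4, B4–B5
The largest bag has 2 vertices, giving width 1; this decomposition certifies tw(G) ≤ 1. G has an edge, so its treewidth is at least 1. Hence tw(G) = 1 exactly.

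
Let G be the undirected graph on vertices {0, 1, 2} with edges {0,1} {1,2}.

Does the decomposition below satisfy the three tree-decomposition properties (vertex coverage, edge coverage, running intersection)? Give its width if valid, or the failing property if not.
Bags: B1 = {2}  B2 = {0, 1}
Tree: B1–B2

No — edge (1,2) lies in no bag.

A tree decomposition must satisfy three properties: every vertex lies in some bag; for every edge, both endpoints lie together in some bag; and for every vertex, the bags containing it form a connected subtree. Here edge (1,2) lies in no bag, so the decomposition is invalid.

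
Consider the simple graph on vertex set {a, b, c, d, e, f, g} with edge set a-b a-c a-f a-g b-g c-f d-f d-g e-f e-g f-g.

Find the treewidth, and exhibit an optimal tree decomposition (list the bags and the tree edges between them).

Treewidth 2.
One optimal decomposition is:
Bags: B1 = {a, f, g}  B2 = {e, f, g}  B3 = {a, b, g}  B4 = {a, c, f}  B5 = {d, f, g}
Tree: B1–B2, B1–B3, B1–B4, B1–B5

Every bag has size at most 3, so the width is 3 − 1 = 2 and tw(G) ≤ 2. On the other hand G contains the 3-clique {d, f, g}. A clique must lie in a single bag of any decomposition, so no decomposition can have width below 2. The upper and lower bounds meet at 2, so that is the treewidth.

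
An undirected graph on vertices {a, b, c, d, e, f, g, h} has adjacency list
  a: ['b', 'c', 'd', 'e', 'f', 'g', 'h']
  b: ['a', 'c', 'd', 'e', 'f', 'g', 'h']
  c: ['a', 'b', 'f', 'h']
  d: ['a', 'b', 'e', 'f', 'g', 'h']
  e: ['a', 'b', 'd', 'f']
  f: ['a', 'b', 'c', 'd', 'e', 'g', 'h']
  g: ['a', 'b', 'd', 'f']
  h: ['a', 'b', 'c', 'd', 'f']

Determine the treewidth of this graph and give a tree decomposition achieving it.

Treewidth 4.
Bags: B1 = {a, b, c, f, h}  B2 = {a, b, d, f, h}  B3 = {a, b, d, e, f}  B4 = {a, b, d, f, g}
Tree: B1–B2, B2–B3, B3–B4

Every bag has size at most 5, so the width is 5 − 1 = 4 and tw(G) ≤ 4. On the other hand G contains the 5-clique {a, b, d, f, g}. A clique must lie in a single bag of any decomposition, so no decomposition can have width below 4. Therefore the treewidth is 4.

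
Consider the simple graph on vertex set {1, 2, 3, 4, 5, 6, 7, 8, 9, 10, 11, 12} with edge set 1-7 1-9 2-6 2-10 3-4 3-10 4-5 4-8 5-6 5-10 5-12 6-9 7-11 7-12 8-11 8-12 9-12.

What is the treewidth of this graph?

3

A width-3 tree decomposition is:
Bags: B1 = {2, 3, 4, 10}  B2 = {2, 4, 5, 10}  B3 = {2, 4, 5, 6}  B4 = {4, 5, 6, 8}  B5 = {5, 6, 8, 12}  B6 = {6, 8, 9, 12}  B7 = {8, 9, 11, 12}  B8 = {7, 9, 11, 12}  B9 = {1, 7, 9, 11}
Tree: B1–B2, B2–B3, B3–B4, B4–B5, B5–B6, B6–B7, B7–B8, B8–B9
The largest bag has 4 vertices, giving width 3; this decomposition certifies tw(G) ≤ 3. For the lower bound: the 4 vertex sets {2,3,10}, {4}, {5}, {6,8,9,12} are disjoint, each induces a connected subgraph, and every pair is joined by at least one edge of G. Contracting each set to a single vertex therefore yields K_{4} as a minor, and since treewidth is minor-monotone, tw(G) ≥ tw(K_{4}) = 3. Hence tw(G) = 3 exactly.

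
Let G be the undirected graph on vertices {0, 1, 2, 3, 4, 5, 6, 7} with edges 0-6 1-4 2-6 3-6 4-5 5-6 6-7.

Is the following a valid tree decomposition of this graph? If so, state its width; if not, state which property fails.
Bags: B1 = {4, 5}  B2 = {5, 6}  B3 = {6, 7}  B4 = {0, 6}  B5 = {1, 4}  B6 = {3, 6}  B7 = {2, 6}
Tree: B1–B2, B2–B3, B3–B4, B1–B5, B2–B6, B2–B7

Vertex coverage: the bags together contain {0, 1, 2, 3, 4, 5, 6, 7}, the full vertex set. Edge coverage: each edge of G has both endpoints in at least one bag. Running intersection: for every vertex, the bags containing it form a connected subtree. All three properties hold, so this is a valid tree decomposition of width max|bag| − 1 = 1, and hence tw(G) ≤ 1.

Yes; width 1.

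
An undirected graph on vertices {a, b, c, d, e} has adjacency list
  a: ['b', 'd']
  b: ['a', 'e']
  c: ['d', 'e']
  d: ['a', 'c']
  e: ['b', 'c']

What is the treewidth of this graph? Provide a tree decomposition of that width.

Each bag holds 3 vertices, so the decomposition has width 2, which upper-bounds the treewidth. Since a–d–c–e–b–a is a cycle in G, G is not acyclic. Forests are exactly the graphs of treewidth ≤ 1, so tw(G) ≥ 2. Combining the bounds, tw(G) = 2.

Treewidth 2.
Bags: B1 = {a, c, d}  B2 = {a, c, e}  B3 = {a, b, e}
Tree: B1–B2, B2–B3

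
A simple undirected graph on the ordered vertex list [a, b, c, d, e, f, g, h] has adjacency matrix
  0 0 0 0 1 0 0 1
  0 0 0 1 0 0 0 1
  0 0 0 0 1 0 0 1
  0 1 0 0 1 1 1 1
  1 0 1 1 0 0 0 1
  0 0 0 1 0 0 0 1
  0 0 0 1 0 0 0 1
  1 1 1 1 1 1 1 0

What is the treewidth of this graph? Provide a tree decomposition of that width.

Treewidth 2.
One such decomposition:
Bags: B1 = {d, e, h}  B2 = {b, d, h}  B3 = {d, g, h}  B4 = {d, f, h}  B5 = {a, e, h}  B6 = {c, e, h}
Tree: B1–B2, B1–B3, B2–B4, B1–B5, B1–B6

Each bag holds 3 vertices, so the decomposition has width 2, which upper-bounds the treewidth. For the lower bound, the 3 vertices {d, g, h} are pairwise adjacent, and any tree decomposition puts a clique entirely inside one bag — forcing width ≥ 2. Combining the bounds, tw(G) = 2.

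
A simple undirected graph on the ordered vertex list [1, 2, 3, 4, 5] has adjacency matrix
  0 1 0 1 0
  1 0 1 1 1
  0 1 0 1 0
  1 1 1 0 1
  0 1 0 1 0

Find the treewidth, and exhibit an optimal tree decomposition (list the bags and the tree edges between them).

The largest bag has 3 vertices, giving width 2; this decomposition certifies tw(G) ≤ 2. Conversely, {1, 2, 4} is a clique of size 3, and the vertices of any clique must share a bag in every tree decomposition; so some bag has ≥ 3 vertices and tw(G) ≥ 2. Hence tw(G) = 2 exactly.

Treewidth 2.
One such decomposition:
Bags: B1 = {2, 3, 4}  B2 = {2, 4, 5}  B3 = {1, 2, 4}
Tree: B1–B2, B1–B3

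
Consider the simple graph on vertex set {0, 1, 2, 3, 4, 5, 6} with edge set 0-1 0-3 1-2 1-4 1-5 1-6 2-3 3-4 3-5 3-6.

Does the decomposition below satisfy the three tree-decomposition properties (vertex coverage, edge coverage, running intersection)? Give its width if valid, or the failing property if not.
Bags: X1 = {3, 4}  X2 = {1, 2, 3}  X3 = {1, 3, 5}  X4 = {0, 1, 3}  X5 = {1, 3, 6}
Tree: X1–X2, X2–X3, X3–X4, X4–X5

A tree decomposition must satisfy three properties: every vertex lies in some bag; for every edge, both endpoints lie together in some bag; and for every vertex, the bags containing it form a connected subtree. Here edge (1,4) lies in no bag, so the decomposition is invalid.

No — edge (1,4) lies in no bag.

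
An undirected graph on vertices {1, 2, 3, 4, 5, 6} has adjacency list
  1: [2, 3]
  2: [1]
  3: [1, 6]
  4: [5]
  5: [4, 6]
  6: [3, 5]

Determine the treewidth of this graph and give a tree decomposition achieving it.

Each bag holds 2 vertices, so the decomposition has width 1, which upper-bounds the treewidth. G has an edge, so its treewidth is at least 1. Therefore the treewidth is 1.

Treewidth 1.
One optimal decomposition is:
Bags: B1 = {1, 2}  B2 = {1, 3}  B3 = {3, 6}  B4 = {5, 6}  B5 = {4, 5}
Tree: B1–B2, B2–B3, B3–B4, B4–B5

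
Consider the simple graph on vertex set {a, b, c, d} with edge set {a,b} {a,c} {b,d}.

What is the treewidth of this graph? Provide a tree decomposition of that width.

Treewidth 1.
One optimal decomposition is:
Bags: B1 = {b, d}  B2 = {a, b}  B3 = {a, c}
Tree: B1–B2, B2–B3

Each bag holds 2 vertices, so the decomposition has width 1, which upper-bounds the treewidth. G has an edge, so its treewidth is at least 1. Therefore the treewidth is 1.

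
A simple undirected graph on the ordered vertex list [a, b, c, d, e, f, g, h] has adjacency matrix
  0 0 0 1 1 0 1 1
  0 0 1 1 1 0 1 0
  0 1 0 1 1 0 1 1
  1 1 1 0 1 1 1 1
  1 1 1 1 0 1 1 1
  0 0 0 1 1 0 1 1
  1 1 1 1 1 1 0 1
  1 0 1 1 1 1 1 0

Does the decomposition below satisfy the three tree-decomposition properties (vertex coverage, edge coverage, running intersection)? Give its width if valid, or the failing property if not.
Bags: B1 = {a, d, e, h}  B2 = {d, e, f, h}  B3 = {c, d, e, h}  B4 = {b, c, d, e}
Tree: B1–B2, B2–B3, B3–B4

No — vertex g appears in no bag.

A tree decomposition must satisfy three properties: every vertex lies in some bag; for every edge, both endpoints lie together in some bag; and for every vertex, the bags containing it form a connected subtree. Here vertex g appears in no bag, so the decomposition is invalid.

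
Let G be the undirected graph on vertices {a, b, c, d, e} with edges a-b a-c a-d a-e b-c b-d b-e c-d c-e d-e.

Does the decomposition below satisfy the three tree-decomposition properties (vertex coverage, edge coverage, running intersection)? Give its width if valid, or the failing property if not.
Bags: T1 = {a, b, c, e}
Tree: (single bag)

No — vertex d appears in no bag.

A tree decomposition must satisfy three properties: every vertex lies in some bag; for every edge, both endpoints lie together in some bag; and for every vertex, the bags containing it form a connected subtree. Here vertex d appears in no bag, so the decomposition is invalid.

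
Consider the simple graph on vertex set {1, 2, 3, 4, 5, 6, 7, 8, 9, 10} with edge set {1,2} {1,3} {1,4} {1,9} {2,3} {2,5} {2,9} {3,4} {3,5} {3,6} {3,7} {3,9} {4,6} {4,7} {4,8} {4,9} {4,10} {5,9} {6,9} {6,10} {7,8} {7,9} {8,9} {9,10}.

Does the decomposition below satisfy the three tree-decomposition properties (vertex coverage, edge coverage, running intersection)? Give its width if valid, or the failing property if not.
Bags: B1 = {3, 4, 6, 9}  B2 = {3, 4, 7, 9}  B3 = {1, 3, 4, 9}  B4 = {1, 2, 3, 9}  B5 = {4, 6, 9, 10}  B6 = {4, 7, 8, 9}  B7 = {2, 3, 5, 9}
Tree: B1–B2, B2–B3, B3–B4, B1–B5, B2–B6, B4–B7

Vertex coverage: the bags together contain {1, 2, 3, 4, 5, 6, 7, 8, 9, 10}, the full vertex set. Edge coverage: each edge of G has both endpoints in at least one bag. Running intersection: for every vertex, the bags containing it form a connected subtree. All three properties hold, so this is a valid tree decomposition of width max|bag| − 1 = 3, and hence tw(G) ≤ 3.

Yes; width 3.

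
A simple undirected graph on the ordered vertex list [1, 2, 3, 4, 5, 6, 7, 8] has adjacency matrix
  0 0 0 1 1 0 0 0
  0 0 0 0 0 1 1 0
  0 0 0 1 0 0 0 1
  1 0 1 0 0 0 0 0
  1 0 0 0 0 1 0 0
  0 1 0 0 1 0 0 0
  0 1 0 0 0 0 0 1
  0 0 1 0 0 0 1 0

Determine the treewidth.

2

A width-2 tree decomposition is:
Bags: B1 = {1, 3, 4}  B2 = {1, 3, 5}  B3 = {3, 5, 6}  B4 = {2, 3, 6}  B5 = {2, 3, 7}  B6 = {3, 7, 8}
Tree: B1–B2, B2–B3, B3–B4, B4–B5, B5–B6
The largest bag has 3 vertices, giving width 2; this decomposition certifies tw(G) ≤ 2. The edges 3–4–1–5–6–2–7–8–3 form a cycle, so G is not a tree and its treewidth is at least 2. The upper and lower bounds meet at 2, so that is the treewidth.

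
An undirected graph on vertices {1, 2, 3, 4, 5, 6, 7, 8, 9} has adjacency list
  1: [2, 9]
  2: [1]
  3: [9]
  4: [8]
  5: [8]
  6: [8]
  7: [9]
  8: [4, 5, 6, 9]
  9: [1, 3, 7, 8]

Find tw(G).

1

A width-1 tree decomposition is:
Bags: B1 = {8, 9}  B2 = {5, 8}  B3 = {7, 9}  B4 = {1, 9}  B5 = {1, 2}  B6 = {4, 8}  B7 = {3, 9}  B8 = {6, 8}
Tree: B1–B2, B1–B3, B1–B4, B4–B5, B1–B6, B4–B7, B2–B8
Each bag holds 2 vertices, so the decomposition has width 1, which upper-bounds the treewidth. Since G has at least one edge (e.g. 8–9), it is not an edgeless graph, so tw(G) ≥ 1. The upper and lower bounds meet at 1, so that is the treewidth.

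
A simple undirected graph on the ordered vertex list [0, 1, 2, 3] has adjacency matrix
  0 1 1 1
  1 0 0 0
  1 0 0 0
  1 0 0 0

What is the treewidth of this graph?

A width-1 tree decomposition is:
Bags: B1 = {0, 2}  B2 = {0, 3}  B3 = {0, 1}
Tree: B1–B2, B1–B3
The largest bag has 2 vertices, giving width 1; this decomposition certifies tw(G) ≤ 1. Any graph with an edge has treewidth ≥ 1, and G has the edge 0–2. The upper and lower bounds meet at 1, so that is the treewidth.

1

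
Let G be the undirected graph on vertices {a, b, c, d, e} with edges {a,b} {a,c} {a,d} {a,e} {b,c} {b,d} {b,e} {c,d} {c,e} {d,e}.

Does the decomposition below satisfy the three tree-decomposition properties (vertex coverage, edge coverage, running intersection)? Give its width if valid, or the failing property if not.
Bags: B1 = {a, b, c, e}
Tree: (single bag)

No — vertex d appears in no bag.

A tree decomposition must satisfy three properties: every vertex lies in some bag; for every edge, both endpoints lie together in some bag; and for every vertex, the bags containing it form a connected subtree. Here vertex d appears in no bag, so the decomposition is invalid.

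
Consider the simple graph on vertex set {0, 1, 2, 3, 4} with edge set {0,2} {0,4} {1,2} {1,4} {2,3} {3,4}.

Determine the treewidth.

2

A width-2 tree decomposition is:
Bags: B1 = {0, 2, 4}  B2 = {1, 2, 4}  B3 = {2, 3, 4}
Tree: B1–B2, B2–B3
The largest bag has 3 vertices, giving width 2; this decomposition certifies tw(G) ≤ 2. For the lower bound, G contains the cycle 0–2–1–4–0, so G is not a forest; only forests have treewidth ≤ 1, hence tw(G) ≥ 2. The upper and lower bounds meet at 2, so that is the treewidth.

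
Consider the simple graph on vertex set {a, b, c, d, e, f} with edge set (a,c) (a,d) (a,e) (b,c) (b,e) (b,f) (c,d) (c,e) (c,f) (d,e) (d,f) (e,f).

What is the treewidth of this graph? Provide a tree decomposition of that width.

Treewidth 3.
Bags: B1 = {b, c, e, f}  B2 = {c, d, e, f}  B3 = {a, c, d, e}
Tree: B1–B2, B2–B3

Every bag has size at most 4, so the width is 4 − 1 = 3 and tw(G) ≤ 3. On the other hand G contains the 4-clique {c, d, e, f}. A clique must lie in a single bag of any decomposition, so no decomposition can have width below 3. The upper and lower bounds meet at 3, so that is the treewidth.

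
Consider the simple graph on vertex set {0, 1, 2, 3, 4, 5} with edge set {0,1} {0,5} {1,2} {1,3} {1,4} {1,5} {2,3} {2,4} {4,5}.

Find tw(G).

A width-2 tree decomposition is:
Bags: B1 = {1, 4, 5}  B2 = {0, 1, 5}  B3 = {1, 2, 4}  B4 = {1, 2, 3}
Tree: B1–B2, B1–B3, B3–B4
Every bag has size at most 3, so the width is 3 − 1 = 2 and tw(G) ≤ 2. On the other hand G contains the 3-clique {0, 1, 5}. A clique must lie in a single bag of any decomposition, so no decomposition can have width below 2. Hence tw(G) = 2 exactly.

2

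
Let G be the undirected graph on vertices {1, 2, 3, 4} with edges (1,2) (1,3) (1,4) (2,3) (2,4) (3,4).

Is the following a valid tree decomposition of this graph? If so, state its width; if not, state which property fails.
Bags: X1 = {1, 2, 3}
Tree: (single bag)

No — vertex 4 appears in no bag.

A tree decomposition must satisfy three properties: every vertex lies in some bag; for every edge, both endpoints lie together in some bag; and for every vertex, the bags containing it form a connected subtree. Here vertex 4 appears in no bag, so the decomposition is invalid.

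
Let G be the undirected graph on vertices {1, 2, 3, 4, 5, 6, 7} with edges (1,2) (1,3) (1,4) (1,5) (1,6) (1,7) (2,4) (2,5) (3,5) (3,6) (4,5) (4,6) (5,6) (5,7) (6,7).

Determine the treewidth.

A width-3 tree decomposition is:
Bags: B1 = {1, 2, 4, 5}  B2 = {1, 4, 5, 6}  B3 = {1, 5, 6, 7}  B4 = {1, 3, 5, 6}
Tree: B1–B2, B2–B3, B2–B4
The largest bag has 4 vertices, giving width 3; this decomposition certifies tw(G) ≤ 3. On the other hand G contains the 4-clique {1, 2, 4, 5}. A clique must lie in a single bag of any decomposition, so no decomposition can have width below 3. Therefore the treewidth is 3.

3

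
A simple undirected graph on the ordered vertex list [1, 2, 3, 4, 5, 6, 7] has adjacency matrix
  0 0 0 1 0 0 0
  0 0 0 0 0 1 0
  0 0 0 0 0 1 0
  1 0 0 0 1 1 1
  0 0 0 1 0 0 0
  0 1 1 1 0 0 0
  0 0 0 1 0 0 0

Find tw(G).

A width-1 tree decomposition is:
Bags: B1 = {1, 4}  B2 = {4, 6}  B3 = {4, 5}  B4 = {3, 6}  B5 = {4, 7}  B6 = {2, 6}
Tree: B1–B2, B2–B3, B2–B4, B2–B5, B4–B6
The largest bag has 2 vertices, giving width 1; this decomposition certifies tw(G) ≤ 1. G has an edge, so its treewidth is at least 1. Hence tw(G) = 1 exactly.

1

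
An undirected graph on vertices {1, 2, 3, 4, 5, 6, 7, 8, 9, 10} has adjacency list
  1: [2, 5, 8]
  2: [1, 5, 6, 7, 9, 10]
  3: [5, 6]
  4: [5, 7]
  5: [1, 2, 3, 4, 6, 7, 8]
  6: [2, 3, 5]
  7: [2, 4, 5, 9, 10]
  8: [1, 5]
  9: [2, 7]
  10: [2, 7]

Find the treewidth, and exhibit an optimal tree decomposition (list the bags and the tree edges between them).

Treewidth 2.
One such decomposition:
Bags: B1 = {4, 5, 7}  B2 = {2, 5, 7}  B3 = {2, 7, 9}  B4 = {2, 5, 6}  B5 = {2, 7, 10}  B6 = {3, 5, 6}  B7 = {1, 2, 5}  B8 = {1, 5, 8}
Tree: B1–B2, B2–B3, B2–B4, B2–B5, B4–B6, B4–B7, B7–B8

Each bag holds 3 vertices, so the decomposition has width 2, which upper-bounds the treewidth. On the other hand G contains the 3-clique {2, 7, 9}. A clique must lie in a single bag of any decomposition, so no decomposition can have width below 2. Hence tw(G) = 2 exactly.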